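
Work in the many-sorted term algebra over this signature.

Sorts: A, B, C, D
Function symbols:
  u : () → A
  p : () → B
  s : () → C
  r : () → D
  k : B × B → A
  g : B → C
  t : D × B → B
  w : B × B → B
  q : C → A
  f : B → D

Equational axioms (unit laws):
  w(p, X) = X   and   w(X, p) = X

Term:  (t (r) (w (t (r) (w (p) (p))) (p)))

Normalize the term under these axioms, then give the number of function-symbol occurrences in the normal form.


size = 5

1. (t (r) (w (t (r) (w (p) (p))) (p)))  →  (t (r) (t (r) (w (p) (p))))
2. (t (r) (t (r) (w (p) (p))))  →  (t (r) (t (r) (p)))
normal form: (t (r) (t (r) (p)))


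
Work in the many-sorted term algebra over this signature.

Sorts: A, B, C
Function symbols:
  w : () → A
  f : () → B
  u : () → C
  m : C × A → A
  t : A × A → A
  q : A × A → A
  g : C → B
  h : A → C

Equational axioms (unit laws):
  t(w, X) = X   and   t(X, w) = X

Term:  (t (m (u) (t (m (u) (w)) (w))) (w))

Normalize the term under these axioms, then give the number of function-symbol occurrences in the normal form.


1. (t (m (u) (t (m (u) (w)) (w))) (w))  →  (m (u) (t (m (u) (w)) (w)))
2. (m (u) (t (m (u) (w)) (w)))  →  (m (u) (m (u) (w)))
normal form: (m (u) (m (u) (w)))

size = 5


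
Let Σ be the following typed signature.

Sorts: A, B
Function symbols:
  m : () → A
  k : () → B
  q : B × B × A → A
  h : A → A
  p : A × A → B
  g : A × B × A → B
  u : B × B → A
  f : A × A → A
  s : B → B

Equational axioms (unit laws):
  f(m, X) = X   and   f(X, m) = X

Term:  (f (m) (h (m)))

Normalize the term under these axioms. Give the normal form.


normal form = (h (m))

1. (f (m) (h (m)))  →  (h (m))


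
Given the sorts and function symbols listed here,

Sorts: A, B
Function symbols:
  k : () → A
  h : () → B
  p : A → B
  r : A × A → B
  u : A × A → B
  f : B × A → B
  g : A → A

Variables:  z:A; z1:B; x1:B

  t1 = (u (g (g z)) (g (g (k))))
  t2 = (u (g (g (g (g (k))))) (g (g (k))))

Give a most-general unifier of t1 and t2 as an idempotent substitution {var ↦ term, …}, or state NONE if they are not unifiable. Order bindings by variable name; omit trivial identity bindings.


{z ↦ (g (g (k)))}


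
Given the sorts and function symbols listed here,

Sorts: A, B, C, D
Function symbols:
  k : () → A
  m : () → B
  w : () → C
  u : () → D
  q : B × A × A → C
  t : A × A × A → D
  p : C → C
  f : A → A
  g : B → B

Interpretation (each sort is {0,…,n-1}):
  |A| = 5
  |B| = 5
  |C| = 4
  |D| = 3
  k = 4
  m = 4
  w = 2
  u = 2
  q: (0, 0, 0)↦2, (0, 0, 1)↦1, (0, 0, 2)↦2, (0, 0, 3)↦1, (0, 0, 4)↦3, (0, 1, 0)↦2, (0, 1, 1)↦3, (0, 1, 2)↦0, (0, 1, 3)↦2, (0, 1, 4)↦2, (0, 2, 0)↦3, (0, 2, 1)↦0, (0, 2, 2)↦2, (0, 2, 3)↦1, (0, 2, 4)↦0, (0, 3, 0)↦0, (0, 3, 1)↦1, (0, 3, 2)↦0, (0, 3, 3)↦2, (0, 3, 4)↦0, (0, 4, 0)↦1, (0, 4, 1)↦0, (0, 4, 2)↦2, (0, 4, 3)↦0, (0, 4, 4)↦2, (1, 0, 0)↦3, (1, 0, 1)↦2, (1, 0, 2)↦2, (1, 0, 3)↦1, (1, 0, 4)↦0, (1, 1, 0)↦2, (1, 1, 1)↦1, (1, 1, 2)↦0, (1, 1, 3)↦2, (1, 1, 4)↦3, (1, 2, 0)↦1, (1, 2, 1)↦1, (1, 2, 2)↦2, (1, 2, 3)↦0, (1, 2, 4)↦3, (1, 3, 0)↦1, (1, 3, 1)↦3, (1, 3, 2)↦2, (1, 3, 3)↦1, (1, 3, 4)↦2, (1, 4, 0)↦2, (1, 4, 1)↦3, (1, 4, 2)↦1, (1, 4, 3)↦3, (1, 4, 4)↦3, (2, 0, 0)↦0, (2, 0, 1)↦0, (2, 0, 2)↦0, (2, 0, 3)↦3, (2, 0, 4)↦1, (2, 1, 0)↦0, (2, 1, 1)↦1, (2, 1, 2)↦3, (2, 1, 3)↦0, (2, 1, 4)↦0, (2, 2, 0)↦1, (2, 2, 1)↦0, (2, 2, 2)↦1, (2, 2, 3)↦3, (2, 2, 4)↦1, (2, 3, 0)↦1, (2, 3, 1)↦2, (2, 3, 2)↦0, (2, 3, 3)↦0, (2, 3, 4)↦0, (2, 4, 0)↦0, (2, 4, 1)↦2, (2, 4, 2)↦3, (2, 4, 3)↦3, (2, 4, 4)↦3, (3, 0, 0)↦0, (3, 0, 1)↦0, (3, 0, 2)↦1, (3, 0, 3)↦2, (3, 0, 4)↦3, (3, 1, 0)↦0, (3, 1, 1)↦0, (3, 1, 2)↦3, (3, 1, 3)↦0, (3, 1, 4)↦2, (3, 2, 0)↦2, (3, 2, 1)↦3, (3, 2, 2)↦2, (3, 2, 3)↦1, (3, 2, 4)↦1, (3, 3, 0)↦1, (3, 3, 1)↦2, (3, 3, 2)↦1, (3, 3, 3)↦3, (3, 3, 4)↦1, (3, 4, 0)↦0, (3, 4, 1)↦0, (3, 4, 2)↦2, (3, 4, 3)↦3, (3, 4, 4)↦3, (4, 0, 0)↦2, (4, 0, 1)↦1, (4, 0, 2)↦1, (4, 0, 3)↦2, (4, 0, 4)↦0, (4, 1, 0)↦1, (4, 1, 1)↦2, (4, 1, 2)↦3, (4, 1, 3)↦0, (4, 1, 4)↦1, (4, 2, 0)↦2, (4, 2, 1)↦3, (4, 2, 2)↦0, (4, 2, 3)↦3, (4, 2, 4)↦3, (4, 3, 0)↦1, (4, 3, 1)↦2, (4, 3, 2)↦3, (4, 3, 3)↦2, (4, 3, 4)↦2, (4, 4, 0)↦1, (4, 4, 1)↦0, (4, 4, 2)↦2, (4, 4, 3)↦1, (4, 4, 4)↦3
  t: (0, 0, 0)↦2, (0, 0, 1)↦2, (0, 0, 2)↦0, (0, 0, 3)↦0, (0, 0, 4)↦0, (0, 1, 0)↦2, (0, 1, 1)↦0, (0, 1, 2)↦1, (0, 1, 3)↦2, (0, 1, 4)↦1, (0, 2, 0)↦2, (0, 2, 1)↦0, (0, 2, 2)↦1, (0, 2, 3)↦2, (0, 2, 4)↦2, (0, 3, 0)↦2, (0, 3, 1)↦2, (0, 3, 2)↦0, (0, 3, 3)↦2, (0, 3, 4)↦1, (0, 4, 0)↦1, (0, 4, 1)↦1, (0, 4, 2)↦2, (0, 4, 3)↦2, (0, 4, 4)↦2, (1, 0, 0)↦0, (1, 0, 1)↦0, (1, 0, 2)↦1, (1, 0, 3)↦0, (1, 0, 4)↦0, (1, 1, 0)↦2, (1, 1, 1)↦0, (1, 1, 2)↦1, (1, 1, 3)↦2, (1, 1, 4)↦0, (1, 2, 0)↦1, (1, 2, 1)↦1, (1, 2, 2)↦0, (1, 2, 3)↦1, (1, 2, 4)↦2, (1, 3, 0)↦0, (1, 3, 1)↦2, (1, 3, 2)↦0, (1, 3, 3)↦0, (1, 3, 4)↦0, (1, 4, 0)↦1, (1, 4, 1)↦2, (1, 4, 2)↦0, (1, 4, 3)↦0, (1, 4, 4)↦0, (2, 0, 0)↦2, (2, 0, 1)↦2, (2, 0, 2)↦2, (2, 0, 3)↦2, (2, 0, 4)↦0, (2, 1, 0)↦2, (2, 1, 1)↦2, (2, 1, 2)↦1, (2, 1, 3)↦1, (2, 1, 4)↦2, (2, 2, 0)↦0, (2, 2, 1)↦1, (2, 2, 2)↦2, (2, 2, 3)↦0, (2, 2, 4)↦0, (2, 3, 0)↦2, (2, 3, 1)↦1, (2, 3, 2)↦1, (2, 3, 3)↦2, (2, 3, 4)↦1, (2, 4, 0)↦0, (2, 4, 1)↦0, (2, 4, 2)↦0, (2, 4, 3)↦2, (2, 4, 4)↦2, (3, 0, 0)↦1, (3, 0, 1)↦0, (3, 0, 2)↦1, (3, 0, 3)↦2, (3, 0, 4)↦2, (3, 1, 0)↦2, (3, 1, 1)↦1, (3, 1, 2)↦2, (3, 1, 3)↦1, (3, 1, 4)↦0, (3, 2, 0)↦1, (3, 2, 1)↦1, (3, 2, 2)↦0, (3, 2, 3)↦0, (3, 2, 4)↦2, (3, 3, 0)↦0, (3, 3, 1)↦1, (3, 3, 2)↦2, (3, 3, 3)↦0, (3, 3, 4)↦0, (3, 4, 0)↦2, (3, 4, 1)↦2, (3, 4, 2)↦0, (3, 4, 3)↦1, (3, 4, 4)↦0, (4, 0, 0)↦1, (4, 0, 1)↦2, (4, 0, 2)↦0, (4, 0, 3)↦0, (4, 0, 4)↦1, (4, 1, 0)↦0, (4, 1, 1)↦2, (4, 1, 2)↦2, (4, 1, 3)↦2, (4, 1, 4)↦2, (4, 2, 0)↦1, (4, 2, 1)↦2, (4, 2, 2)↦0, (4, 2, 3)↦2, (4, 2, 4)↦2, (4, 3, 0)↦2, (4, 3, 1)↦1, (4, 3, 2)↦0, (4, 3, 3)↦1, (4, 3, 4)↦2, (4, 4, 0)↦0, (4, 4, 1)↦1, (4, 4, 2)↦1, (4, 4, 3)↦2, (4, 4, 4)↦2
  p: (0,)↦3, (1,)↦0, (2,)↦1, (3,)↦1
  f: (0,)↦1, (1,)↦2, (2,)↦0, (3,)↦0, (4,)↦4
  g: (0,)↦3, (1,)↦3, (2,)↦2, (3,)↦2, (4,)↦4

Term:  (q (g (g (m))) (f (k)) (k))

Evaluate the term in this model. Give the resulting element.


  m = 4
  (g (m)) = g(4,) = 4
  (g (g (m))) = g(4,) = 4
  k = 4
  (f (k)) = f(4,) = 4
  k = 4
  (q (g (g (m))) (f (k)) (k)) = q(4, 4, 4) = 3

value = 3


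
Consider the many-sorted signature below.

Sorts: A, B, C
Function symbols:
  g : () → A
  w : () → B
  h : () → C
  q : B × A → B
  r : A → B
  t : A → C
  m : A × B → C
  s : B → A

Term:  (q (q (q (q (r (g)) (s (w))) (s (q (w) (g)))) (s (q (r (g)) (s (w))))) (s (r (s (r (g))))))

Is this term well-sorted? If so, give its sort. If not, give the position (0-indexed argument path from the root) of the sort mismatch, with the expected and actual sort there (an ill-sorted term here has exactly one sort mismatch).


          (g) : A
        (r (g)) : B
          (w) : B
        (s (w)) : A
      (q (r (g)) (s (w))) : B
          (w) : B
          (g) : A
        (q (w) (g)) : B
      (s (q (w) (g))) : A
    (q (q (r (g)) (s (w))) (s (q (w) (g)))) : B
          (g) : A
        (r (g)) : B
          (w) : B
        (s (w)) : A
      (q (r (g)) (s (w))) : B
    (s (q (r (g)) (s (w)))) : A
  (q (q (q (r (g)) (s (w))) (s (q (w) (g)))) (s (q (r (g)) (s (w))))) : B
          (g) : A
        (r (g)) : B
      (s (r (g))) : A
    (r (s (r (g)))) : B
  (s (r (s (r (g))))) : A
(q (q (q (q (r (g)) (s (w))) (s (q (w) (g)))) (s (q (r (g)) (s (w))))) (s (r (s (r (g)))))) : B

well-sorted; sort = B


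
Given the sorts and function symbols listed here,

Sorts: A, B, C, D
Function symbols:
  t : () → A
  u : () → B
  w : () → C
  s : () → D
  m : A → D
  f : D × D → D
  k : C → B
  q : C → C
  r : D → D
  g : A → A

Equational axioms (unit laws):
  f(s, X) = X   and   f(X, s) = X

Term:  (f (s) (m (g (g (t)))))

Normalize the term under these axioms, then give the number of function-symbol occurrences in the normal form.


1. (f (s) (m (g (g (t)))))  →  (m (g (g (t))))
normal form: (m (g (g (t))))

size = 4


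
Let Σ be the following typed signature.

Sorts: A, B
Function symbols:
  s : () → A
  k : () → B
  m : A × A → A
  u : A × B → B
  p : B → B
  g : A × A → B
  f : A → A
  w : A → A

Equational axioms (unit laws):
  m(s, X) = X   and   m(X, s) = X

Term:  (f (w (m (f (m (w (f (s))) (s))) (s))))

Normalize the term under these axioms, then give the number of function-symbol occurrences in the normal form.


1. (f (w (m (f (m (w (f (s))) (s))) (s))))  →  (f (w (f (m (w (f (s))) (s)))))
2. (f (w (f (m (w (f (s))) (s)))))  →  (f (w (f (w (f (s))))))
normal form: (f (w (f (w (f (s))))))

size = 6


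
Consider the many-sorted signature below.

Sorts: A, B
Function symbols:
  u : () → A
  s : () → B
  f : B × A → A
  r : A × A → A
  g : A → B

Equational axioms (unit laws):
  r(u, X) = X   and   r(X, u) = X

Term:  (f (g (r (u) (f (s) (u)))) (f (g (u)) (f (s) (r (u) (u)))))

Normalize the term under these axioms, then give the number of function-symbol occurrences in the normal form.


size = 11

1. (f (g (r (u) (f (s) (u)))) (f (g (u)) (f (s) (r (u) (u)))))  →  (f (g (f (s) (u))) (f (g (u)) (f (s) (r (u) (u)))))
2. (f (g (f (s) (u))) (f (g (u)) (f (s) (r (u) (u)))))  →  (f (g (f (s) (u))) (f (g (u)) (f (s) (u))))
normal form: (f (g (f (s) (u))) (f (g (u)) (f (s) (u))))


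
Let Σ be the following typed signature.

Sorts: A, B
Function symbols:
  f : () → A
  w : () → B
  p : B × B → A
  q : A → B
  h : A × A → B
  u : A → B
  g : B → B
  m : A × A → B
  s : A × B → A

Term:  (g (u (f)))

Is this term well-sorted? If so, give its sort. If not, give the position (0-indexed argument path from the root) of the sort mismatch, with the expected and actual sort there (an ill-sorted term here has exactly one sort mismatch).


    (f) : A
  (u (f)) : B
(g (u (f))) : B

well-sorted; sort = B


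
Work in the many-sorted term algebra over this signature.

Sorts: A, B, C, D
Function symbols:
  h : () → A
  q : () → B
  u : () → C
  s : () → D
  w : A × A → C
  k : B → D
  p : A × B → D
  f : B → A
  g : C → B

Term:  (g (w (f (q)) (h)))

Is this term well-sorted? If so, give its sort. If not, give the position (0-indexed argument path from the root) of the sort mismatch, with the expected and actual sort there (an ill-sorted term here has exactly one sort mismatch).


well-sorted; sort = B

      (q) : B
    (f (q)) : A
    (h) : A
  (w (f (q)) (h)) : C
(g (w (f (q)) (h))) : B


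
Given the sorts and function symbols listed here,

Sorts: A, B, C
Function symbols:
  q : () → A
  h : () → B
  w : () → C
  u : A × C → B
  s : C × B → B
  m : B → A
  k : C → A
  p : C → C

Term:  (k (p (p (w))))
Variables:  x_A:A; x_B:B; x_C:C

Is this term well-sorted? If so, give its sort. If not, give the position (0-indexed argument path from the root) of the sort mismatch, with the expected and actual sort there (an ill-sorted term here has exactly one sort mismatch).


      (w) : C
    (p (w)) : C
  (p (p (w))) : C
(k (p (p (w)))) : A

well-sorted; sort = A


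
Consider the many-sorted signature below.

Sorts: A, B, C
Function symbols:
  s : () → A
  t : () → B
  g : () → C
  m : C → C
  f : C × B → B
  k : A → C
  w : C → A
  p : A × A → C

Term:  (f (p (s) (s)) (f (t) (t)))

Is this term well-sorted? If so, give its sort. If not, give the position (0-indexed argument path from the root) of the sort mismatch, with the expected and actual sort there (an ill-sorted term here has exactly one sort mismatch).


    (s) : A
    (s) : A
  (p (s) (s)) : C
    (t) : B
    (t) : B
  (f (t) (t)) : ✗ arg 0 at [1, 0] has sort B, expected C

ill-sorted at position [1, 0]: expected C, got B


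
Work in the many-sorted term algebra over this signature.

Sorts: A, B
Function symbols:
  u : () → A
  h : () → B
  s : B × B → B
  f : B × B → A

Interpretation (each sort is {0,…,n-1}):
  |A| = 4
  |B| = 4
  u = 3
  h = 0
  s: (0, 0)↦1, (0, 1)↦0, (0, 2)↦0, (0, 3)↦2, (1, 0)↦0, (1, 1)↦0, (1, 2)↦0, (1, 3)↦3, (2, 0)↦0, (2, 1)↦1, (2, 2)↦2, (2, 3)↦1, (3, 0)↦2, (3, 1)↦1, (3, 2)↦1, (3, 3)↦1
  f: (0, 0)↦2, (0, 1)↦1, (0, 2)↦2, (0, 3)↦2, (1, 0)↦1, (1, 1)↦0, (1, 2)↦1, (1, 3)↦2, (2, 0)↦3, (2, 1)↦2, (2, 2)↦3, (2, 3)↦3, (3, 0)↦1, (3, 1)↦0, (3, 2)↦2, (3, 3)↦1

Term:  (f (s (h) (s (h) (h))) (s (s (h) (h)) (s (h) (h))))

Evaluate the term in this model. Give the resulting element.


  h = 0
  h = 0
  h = 0
  (s (h) (h)) = s(0, 0) = 1
  (s (h) (s (h) (h))) = s(0, 1) = 0
  h = 0
  h = 0
  (s (h) (h)) = s(0, 0) = 1
  h = 0
  h = 0
  (s (h) (h)) = s(0, 0) = 1
  (s (s (h) (h)) (s (h) (h))) = s(1, 1) = 0
  (f (s (h) (s (h) (h))) (s (s (h) (h)) (s (h) (h)))) = f(0, 0) = 2

value = 2


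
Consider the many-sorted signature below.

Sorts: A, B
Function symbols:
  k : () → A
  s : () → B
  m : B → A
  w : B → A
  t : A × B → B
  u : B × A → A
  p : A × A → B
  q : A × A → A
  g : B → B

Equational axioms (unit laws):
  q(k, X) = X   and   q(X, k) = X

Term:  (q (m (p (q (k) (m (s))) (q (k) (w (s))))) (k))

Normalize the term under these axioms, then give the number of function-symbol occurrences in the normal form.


size = 6

1. (q (m (p (q (k) (m (s))) (q (k) (w (s))))) (k))  →  (m (p (q (k) (m (s))) (q (k) (w (s)))))
2. (m (p (q (k) (m (s))) (q (k) (w (s)))))  →  (m (p (m (s)) (q (k) (w (s)))))
3. (m (p (m (s)) (q (k) (w (s)))))  →  (m (p (m (s)) (w (s))))
normal form: (m (p (m (s)) (w (s))))


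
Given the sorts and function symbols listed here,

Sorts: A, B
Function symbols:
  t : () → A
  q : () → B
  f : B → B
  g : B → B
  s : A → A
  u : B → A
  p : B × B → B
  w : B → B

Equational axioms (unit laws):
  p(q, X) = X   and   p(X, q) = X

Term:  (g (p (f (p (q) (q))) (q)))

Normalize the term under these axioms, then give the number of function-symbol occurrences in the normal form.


size = 3

1. (g (p (f (p (q) (q))) (q)))  →  (g (f (p (q) (q))))
2. (g (f (p (q) (q))))  →  (g (f (q)))
normal form: (g (f (q)))


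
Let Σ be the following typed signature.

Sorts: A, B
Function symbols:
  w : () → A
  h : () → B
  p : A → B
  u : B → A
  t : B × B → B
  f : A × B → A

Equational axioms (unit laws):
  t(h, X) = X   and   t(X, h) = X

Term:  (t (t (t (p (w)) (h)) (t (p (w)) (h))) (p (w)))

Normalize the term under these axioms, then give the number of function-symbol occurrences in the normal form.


size = 8

1. (t (t (t (p (w)) (h)) (t (p (w)) (h))) (p (w)))  →  (t (t (p (w)) (t (p (w)) (h))) (p (w)))
2. (t (t (p (w)) (t (p (w)) (h))) (p (w)))  →  (t (t (p (w)) (p (w))) (p (w)))
normal form: (t (t (p (w)) (p (w))) (p (w)))


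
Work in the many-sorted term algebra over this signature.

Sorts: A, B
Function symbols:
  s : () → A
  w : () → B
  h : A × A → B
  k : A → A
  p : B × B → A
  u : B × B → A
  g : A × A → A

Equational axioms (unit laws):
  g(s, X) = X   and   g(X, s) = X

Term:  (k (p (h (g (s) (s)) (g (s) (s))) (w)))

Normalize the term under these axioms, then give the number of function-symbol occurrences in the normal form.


size = 6

1. (k (p (h (g (s) (s)) (g (s) (s))) (w)))  →  (k (p (h (s) (g (s) (s))) (w)))
2. (k (p (h (s) (g (s) (s))) (w)))  →  (k (p (h (s) (s)) (w)))
normal form: (k (p (h (s) (s)) (w)))


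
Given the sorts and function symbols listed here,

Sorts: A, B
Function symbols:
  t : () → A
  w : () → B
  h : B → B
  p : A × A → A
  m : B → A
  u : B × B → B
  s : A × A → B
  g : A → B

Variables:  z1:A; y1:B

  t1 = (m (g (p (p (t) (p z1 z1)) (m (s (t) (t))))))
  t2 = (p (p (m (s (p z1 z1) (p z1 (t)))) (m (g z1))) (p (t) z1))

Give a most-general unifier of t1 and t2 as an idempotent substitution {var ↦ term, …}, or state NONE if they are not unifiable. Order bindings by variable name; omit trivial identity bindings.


head clash or occurs-check failure — not unifiable

NONE (not unifiable)


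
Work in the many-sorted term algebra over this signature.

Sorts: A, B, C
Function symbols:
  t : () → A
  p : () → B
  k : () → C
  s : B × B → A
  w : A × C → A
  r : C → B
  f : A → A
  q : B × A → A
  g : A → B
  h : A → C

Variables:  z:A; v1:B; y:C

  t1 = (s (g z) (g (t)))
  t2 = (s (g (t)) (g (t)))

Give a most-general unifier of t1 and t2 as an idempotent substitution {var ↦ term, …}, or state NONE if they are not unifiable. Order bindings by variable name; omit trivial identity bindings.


{z ↦ (t)}


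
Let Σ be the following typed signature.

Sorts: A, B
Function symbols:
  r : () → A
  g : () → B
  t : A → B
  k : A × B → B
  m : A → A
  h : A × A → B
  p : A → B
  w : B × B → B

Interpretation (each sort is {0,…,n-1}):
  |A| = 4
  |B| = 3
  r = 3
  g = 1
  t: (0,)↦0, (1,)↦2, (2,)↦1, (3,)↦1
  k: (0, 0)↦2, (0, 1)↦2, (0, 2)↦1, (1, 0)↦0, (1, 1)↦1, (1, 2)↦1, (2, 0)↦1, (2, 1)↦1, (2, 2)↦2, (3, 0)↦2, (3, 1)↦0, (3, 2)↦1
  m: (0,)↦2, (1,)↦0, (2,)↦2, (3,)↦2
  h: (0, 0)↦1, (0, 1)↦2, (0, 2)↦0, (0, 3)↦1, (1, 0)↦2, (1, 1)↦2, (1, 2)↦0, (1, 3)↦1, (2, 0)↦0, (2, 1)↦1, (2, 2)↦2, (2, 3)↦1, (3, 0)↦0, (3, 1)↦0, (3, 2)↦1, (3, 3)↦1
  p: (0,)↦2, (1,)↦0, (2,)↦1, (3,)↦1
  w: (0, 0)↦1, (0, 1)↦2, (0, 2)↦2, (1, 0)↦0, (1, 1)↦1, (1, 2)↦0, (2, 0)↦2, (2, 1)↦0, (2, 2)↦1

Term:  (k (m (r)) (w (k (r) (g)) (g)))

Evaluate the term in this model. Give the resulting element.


value = 2

  r = 3
  (m (r)) = m(3,) = 2
  r = 3
  g = 1
  (k (r) (g)) = k(3, 1) = 0
  g = 1
  (w (k (r) (g)) (g)) = w(0, 1) = 2
  (k (m (r)) (w (k (r) (g)) (g))) = k(2, 2) = 2


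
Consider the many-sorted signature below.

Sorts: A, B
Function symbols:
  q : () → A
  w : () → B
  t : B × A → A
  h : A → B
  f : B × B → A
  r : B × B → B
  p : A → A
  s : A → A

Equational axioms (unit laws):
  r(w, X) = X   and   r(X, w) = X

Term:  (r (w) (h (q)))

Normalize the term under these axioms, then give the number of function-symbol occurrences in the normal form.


size = 2

1. (r (w) (h (q)))  →  (h (q))
normal form: (h (q))


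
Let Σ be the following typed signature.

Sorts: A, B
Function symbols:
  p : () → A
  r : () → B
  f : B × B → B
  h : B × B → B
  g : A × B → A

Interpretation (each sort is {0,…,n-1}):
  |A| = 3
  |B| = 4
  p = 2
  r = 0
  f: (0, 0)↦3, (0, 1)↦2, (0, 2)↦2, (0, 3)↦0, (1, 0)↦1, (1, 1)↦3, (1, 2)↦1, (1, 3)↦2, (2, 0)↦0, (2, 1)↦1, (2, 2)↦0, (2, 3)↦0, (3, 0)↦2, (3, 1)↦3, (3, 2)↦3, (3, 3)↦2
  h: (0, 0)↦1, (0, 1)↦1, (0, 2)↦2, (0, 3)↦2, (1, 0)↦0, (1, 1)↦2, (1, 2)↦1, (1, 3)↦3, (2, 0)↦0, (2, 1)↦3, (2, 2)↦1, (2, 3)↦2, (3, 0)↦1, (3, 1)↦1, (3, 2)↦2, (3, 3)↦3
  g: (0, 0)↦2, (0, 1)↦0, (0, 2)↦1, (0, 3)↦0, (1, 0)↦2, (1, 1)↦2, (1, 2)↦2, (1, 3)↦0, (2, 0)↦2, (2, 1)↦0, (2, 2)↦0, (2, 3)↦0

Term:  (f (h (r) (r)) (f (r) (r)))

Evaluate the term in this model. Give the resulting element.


value = 2

  r = 0
  r = 0
  (h (r) (r)) = h(0, 0) = 1
  r = 0
  r = 0
  (f (r) (r)) = f(0, 0) = 3
  (f (h (r) (r)) (f (r) (r))) = f(1, 3) = 2


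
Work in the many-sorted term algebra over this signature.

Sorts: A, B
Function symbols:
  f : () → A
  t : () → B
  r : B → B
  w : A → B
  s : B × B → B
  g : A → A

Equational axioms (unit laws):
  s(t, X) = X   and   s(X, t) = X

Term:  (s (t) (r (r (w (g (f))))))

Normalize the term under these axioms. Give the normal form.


normal form = (r (r (w (g (f)))))

1. (s (t) (r (r (w (g (f))))))  →  (r (r (w (g (f)))))


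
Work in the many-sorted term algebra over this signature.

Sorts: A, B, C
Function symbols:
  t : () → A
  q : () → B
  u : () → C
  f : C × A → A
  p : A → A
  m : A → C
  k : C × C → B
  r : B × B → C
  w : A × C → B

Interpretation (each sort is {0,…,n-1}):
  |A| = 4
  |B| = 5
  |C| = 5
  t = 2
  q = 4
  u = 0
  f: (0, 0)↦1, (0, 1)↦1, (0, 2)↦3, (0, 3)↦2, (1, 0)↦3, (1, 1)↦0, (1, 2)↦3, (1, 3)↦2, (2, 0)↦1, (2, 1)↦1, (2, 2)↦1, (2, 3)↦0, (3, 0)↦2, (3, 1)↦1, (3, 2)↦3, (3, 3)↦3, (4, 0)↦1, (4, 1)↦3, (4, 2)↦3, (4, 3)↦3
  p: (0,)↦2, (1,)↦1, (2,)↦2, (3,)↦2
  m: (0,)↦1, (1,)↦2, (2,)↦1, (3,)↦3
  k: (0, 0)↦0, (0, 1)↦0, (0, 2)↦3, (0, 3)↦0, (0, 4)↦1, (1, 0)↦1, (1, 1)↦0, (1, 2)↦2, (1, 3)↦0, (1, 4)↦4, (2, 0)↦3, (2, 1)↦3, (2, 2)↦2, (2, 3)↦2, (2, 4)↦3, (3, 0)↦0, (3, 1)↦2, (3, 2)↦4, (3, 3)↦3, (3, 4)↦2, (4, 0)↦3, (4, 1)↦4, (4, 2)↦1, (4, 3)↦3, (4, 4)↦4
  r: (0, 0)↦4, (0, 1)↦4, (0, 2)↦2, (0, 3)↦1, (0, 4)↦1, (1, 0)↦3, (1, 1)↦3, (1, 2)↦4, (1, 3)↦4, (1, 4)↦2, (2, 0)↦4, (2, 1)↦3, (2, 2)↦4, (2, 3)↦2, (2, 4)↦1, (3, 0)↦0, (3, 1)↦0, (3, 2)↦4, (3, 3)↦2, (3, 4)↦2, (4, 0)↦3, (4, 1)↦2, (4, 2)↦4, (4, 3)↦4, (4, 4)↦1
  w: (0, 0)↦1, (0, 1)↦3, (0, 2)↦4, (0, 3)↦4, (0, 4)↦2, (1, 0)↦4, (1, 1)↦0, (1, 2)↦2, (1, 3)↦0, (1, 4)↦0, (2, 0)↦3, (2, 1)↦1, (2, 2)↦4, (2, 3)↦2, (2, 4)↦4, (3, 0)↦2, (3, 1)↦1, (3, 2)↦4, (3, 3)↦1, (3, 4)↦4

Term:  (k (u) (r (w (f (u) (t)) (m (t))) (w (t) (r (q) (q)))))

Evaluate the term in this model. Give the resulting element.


  u = 0
  u = 0
  t = 2
  (f (u) (t)) = f(0, 2) = 3
  t = 2
  (m (t)) = m(2,) = 1
  (w (f (u) (t)) (m (t))) = w(3, 1) = 1
  t = 2
  q = 4
  q = 4
  (r (q) (q)) = r(4, 4) = 1
  (w (t) (r (q) (q))) = w(2, 1) = 1
  (r (w (f (u) (t)) (m (t))) (w (t) (r (q) (q)))) = r(1, 1) = 3
  (k (u) (r (w (f (u) (t)) (m (t))) (w (t) (r (q) (q))))) = k(0, 3) = 0

value = 0


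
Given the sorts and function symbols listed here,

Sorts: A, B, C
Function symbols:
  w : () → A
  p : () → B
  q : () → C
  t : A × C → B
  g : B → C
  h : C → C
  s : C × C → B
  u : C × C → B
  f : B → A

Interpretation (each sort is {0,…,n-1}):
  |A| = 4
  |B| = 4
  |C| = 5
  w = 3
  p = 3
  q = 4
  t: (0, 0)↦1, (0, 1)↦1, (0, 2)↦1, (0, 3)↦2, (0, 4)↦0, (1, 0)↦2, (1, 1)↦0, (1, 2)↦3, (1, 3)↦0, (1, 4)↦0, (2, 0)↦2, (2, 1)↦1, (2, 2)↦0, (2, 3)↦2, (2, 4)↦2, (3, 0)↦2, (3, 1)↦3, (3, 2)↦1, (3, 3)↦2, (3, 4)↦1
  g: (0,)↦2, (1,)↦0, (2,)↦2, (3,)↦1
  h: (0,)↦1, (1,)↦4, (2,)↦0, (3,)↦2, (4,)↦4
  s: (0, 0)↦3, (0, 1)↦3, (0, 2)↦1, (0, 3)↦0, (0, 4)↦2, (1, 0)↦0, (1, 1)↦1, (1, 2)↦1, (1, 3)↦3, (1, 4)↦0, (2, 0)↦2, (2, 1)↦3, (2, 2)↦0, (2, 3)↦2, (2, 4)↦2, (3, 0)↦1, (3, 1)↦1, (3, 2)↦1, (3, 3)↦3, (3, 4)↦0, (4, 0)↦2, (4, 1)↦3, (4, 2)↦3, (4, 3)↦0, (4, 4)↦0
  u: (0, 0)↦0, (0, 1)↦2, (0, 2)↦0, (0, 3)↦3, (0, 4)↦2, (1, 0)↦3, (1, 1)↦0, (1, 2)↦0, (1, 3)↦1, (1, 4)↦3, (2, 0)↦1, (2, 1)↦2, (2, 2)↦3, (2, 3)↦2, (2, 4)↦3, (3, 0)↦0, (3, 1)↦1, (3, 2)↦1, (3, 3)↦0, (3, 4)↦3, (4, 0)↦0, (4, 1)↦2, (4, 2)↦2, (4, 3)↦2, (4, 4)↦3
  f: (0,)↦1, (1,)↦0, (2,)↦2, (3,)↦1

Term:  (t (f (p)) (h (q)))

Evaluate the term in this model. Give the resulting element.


value = 0

  p = 3
  (f (p)) = f(3,) = 1
  q = 4
  (h (q)) = h(4,) = 4
  (t (f (p)) (h (q))) = t(1, 4) = 0


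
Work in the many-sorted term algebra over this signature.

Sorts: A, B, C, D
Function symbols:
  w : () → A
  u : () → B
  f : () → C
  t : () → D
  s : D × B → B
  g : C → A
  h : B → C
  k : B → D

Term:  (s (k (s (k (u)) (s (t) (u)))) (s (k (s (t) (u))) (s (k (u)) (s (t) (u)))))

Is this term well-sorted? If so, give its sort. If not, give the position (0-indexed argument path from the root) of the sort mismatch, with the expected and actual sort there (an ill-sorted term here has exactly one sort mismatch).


        (u) : B
      (k (u)) : D
        (t) : D
        (u) : B
      (s (t) (u)) : B
    (s (k (u)) (s (t) (u))) : B
  (k (s (k (u)) (s (t) (u)))) : D
        (t) : D
        (u) : B
      (s (t) (u)) : B
    (k (s (t) (u))) : D
        (u) : B
      (k (u)) : D
        (t) : D
        (u) : B
      (s (t) (u)) : B
    (s (k (u)) (s (t) (u))) : B
  (s (k (s (t) (u))) (s (k (u)) (s (t) (u)))) : B
(s (k (s (k (u)) (s (t) (u)))) (s (k (s (t) (u))) (s (k (u)) (s (t) (u))))) : B

well-sorted; sort = B


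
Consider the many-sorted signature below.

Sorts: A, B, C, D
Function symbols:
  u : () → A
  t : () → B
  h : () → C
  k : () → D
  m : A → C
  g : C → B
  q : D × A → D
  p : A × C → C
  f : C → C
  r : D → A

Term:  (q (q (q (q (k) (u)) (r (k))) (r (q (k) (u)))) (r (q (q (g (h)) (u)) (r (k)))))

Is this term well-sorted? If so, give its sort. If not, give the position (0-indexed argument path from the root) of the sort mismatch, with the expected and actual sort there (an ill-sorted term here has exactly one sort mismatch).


        (k) : D
        (u) : A
      (q (k) (u)) : D
        (k) : D
      (r (k)) : A
    (q (q (k) (u)) (r (k))) : D
        (k) : D
        (u) : A
      (q (k) (u)) : D
    (r (q (k) (u))) : A
  (q (q (q (k) (u)) (r (k))) (r (q (k) (u)))) : D
          (h) : C
        (g (h)) : B
        (u) : A
      (q (g (h)) (u)) : ✗ arg 0 at [1, 0, 0, 0] has sort B, expected D
        (k) : D
      (r (k)) : A

ill-sorted at position [1, 0, 0, 0]: expected D, got B


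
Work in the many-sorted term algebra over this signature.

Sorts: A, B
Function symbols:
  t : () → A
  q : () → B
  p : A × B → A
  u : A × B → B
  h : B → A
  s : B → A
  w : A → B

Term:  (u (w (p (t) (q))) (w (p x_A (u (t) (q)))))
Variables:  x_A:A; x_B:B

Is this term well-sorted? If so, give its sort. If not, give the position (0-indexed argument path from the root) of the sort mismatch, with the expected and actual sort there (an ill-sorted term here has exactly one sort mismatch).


      (t) : A
      (q) : B
    (p (t) (q)) : A
  (w (p (t) (q))) : B
      x_A : A
        (t) : A
        (q) : B
      (u (t) (q)) : B
    (p x_A (u (t) (q))) : A
  (w (p x_A (u (t) (q)))) : B
(u (w (p (t) (q))) (w (p x_A (u (t) (q))))) : ✗ arg 0 at [0] has sort B, expected A

ill-sorted at position [0]: expected A, got B


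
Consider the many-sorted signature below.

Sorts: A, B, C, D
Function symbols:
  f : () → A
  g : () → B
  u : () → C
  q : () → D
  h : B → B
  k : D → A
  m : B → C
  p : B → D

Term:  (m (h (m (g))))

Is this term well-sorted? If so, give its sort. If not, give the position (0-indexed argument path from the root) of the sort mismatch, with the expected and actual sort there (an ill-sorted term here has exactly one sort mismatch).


      (g) : B
    (m (g)) : C
  (h (m (g))) : ✗ arg 0 at [0, 0] has sort C, expected B

ill-sorted at position [0, 0]: expected B, got C


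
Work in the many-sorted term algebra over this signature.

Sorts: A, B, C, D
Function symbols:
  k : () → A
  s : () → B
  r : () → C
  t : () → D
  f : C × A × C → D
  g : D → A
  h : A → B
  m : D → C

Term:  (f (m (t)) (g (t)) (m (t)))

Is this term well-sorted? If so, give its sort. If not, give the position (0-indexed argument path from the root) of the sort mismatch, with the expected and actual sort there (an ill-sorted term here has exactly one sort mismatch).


well-sorted; sort = D

    (t) : D
  (m (t)) : C
    (t) : D
  (g (t)) : A
    (t) : D
  (m (t)) : C
(f (m (t)) (g (t)) (m (t))) : D


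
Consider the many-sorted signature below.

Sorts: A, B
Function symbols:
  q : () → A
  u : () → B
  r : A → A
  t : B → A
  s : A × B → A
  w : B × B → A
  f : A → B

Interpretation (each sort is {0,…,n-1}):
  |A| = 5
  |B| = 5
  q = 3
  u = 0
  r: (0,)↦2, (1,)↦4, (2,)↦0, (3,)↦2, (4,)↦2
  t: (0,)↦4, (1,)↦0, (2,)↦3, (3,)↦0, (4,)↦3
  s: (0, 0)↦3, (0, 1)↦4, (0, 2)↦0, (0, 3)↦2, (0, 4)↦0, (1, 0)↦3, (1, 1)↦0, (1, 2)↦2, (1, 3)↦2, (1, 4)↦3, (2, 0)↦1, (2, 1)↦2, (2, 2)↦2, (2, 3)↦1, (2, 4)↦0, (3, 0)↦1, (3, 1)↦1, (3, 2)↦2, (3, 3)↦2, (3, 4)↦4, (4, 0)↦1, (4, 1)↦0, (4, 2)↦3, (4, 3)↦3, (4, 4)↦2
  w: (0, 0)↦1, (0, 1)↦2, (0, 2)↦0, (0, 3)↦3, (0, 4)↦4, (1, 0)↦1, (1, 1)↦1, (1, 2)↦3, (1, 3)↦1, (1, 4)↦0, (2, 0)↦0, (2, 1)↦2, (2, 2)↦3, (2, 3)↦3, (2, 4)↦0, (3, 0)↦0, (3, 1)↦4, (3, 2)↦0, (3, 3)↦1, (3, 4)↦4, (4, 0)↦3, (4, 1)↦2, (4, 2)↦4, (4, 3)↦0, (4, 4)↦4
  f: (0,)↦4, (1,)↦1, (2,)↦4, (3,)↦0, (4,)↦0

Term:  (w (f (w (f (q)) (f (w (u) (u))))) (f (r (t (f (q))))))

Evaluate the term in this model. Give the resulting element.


  q = 3
  (f (q)) = f(3,) = 0
  u = 0
  u = 0
  (w (u) (u)) = w(0, 0) = 1
  (f (w (u) (u))) = f(1,) = 1
  (w (f (q)) (f (w (u) (u)))) = w(0, 1) = 2
  (f (w (f (q)) (f (w (u) (u))))) = f(2,) = 4
  q = 3
  (f (q)) = f(3,) = 0
  (t (f (q))) = t(0,) = 4
  (r (t (f (q)))) = r(4,) = 2
  (f (r (t (f (q))))) = f(2,) = 4
  (w (f (w (f (q)) (f (w (u) (u))))) (f (r (t (f (q)))))) = w(4, 4) = 4

value = 4


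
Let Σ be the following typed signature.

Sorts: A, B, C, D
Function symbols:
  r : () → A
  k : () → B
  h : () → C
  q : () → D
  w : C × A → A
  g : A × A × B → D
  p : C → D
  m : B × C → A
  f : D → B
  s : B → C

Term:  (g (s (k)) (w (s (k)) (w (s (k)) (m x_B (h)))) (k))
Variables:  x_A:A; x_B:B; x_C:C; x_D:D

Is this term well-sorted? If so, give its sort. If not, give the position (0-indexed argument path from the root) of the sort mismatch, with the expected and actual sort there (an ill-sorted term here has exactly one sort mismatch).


    (k) : B
  (s (k)) : C
      (k) : B
    (s (k)) : C
        (k) : B
      (s (k)) : C
        x_B : B
        (h) : C
      (m x_B (h)) : A
    (w (s (k)) (m x_B (h))) : A
  (w (s (k)) (w (s (k)) (m x_B (h)))) : A
  (k) : B
(g (s (k)) (w (s (k)) (w (s (k)) (m x_B (h)))) (k)) : ✗ arg 0 at [0] has sort C, expected A

ill-sorted at position [0]: expected A, got C


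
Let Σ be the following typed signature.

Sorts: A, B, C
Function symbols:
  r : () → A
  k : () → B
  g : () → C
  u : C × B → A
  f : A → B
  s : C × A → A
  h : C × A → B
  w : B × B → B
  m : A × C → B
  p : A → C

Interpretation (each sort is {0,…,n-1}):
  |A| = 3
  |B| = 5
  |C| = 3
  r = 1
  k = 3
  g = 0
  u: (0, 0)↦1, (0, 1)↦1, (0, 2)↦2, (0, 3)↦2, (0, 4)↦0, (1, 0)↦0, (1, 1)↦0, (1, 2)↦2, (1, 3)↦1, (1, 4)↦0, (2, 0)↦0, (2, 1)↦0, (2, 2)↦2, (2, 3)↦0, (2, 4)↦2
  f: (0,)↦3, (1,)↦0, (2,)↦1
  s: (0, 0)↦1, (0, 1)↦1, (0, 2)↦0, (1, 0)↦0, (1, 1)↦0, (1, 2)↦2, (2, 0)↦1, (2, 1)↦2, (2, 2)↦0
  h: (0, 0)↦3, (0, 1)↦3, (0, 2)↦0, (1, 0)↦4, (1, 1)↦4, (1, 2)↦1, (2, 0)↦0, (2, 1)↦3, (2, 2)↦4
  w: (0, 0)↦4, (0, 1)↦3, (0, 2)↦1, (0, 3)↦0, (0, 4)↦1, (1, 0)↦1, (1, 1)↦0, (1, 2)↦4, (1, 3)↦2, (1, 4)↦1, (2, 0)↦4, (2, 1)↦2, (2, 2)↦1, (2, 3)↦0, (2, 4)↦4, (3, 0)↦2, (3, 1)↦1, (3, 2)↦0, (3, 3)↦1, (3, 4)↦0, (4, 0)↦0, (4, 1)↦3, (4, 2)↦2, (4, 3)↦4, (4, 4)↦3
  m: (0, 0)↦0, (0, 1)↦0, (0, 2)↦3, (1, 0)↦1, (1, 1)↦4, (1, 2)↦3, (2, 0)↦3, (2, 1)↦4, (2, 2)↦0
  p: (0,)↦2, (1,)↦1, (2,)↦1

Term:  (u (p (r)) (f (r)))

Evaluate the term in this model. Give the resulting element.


  r = 1
  (p (r)) = p(1,) = 1
  r = 1
  (f (r)) = f(1,) = 0
  (u (p (r)) (f (r))) = u(1, 0) = 0

value = 0


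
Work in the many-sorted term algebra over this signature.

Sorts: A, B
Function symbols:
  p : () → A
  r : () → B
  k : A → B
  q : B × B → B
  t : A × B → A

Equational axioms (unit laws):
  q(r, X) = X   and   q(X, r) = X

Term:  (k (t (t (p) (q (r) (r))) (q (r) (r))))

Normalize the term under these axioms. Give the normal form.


normal form = (k (t (t (p) (r)) (r)))

1. (k (t (t (p) (q (r) (r))) (q (r) (r))))  →  (k (t (t (p) (r)) (q (r) (r))))
2. (k (t (t (p) (r)) (q (r) (r))))  →  (k (t (t (p) (r)) (r)))


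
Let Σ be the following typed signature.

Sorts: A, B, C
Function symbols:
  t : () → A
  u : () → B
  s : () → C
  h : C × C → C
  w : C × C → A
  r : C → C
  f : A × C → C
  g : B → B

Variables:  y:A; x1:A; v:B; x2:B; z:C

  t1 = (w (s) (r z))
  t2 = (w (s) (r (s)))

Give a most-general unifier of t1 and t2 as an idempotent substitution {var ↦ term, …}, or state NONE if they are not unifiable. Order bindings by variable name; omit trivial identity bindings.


{z ↦ (s)}


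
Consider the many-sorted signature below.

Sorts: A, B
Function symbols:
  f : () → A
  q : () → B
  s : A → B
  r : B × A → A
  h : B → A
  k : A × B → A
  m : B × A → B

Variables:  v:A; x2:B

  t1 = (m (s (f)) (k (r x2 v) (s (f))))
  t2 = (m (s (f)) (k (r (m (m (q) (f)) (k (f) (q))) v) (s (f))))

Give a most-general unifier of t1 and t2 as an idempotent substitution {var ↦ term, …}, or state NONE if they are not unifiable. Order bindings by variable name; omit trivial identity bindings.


{x2 ↦ (m (m (q) (f)) (k (f) (q)))}


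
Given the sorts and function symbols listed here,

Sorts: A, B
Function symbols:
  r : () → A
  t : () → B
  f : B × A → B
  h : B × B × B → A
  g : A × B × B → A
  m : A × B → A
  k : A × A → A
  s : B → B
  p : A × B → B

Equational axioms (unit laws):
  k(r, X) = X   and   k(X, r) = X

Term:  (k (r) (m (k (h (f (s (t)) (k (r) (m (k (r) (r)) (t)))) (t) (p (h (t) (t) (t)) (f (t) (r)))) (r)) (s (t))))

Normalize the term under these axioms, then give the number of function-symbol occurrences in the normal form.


1. (k (r) (m (k (h (f (s (t)) (k (r) (m (k (r) (r)) (t)))) (t) (p (h (t) (t) (t)) (f (t) (r)))) (r)) (s (t))))  →  (m (k (h (f (s (t)) (k (r) (m (k (r) (r)) (t)))) (t) (p (h (t) (t) (t)) (f (t) (r)))) (r)) (s (t)))
2. (m (k (h (f (s (t)) (k (r) (m (k (r) (r)) (t)))) (t) (p (h (t) (t) (t)) (f (t) (r)))) (r)) (s (t)))  →  (m (h (f (s (t)) (k (r) (m (k (r) (r)) (t)))) (t) (p (h (t) (t) (t)) (f (t) (r)))) (s (t)))
3. (m (h (f (s (t)) (k (r) (m (k (r) (r)) (t)))) (t) (p (h (t) (t) (t)) (f (t) (r)))) (s (t)))  →  (m (h (f (s (t)) (m (k (r) (r)) (t))) (t) (p (h (t) (t) (t)) (f (t) (r)))) (s (t)))
4. (m (h (f (s (t)) (m (k (r) (r)) (t))) (t) (p (h (t) (t) (t)) (f (t) (r)))) (s (t)))  →  (m (h (f (s (t)) (m (r) (t))) (t) (p (h (t) (t) (t)) (f (t) (r)))) (s (t)))
normal form: (m (h (f (s (t)) (m (r) (t))) (t) (p (h (t) (t) (t)) (f (t) (r)))) (s (t)))

size = 19


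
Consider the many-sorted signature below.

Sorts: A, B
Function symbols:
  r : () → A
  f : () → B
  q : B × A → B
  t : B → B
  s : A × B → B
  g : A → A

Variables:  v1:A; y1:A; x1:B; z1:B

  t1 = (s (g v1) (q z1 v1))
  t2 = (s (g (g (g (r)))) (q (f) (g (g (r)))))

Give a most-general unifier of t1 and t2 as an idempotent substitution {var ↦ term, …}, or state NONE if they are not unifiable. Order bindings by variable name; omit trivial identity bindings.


{v1 ↦ (g (g (r))), z1 ↦ (f)}


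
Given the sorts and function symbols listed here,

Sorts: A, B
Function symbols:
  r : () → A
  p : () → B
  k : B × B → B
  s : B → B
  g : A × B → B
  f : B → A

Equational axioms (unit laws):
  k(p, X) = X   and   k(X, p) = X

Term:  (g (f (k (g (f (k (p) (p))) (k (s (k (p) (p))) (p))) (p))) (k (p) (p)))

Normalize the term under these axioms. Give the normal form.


normal form = (g (f (g (f (p)) (s (p)))) (p))

1. (g (f (k (g (f (k (p) (p))) (k (s (k (p) (p))) (p))) (p))) (k (p) (p)))  →  (g (f (g (f (k (p) (p))) (k (s (k (p) (p))) (p)))) (k (p) (p)))
2. (g (f (g (f (k (p) (p))) (k (s (k (p) (p))) (p)))) (k (p) (p)))  →  (g (f (g (f (p)) (k (s (k (p) (p))) (p)))) (k (p) (p)))
3. (g (f (g (f (p)) (k (s (k (p) (p))) (p)))) (k (p) (p)))  →  (g (f (g (f (p)) (s (k (p) (p))))) (k (p) (p)))
4. (g (f (g (f (p)) (s (k (p) (p))))) (k (p) (p)))  →  (g (f (g (f (p)) (s (p)))) (k (p) (p)))
5. (g (f (g (f (p)) (s (p)))) (k (p) (p)))  →  (g (f (g (f (p)) (s (p)))) (p))


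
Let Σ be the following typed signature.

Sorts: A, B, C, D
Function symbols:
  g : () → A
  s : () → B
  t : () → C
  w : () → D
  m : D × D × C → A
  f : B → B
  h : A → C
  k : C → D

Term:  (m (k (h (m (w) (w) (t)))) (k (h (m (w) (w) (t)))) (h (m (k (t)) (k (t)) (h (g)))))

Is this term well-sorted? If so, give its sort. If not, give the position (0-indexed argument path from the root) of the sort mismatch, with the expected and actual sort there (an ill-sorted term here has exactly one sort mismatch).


        (w) : D
        (w) : D
        (t) : C
      (m (w) (w) (t)) : A
    (h (m (w) (w) (t))) : C
  (k (h (m (w) (w) (t)))) : D
        (w) : D
        (w) : D
        (t) : C
      (m (w) (w) (t)) : A
    (h (m (w) (w) (t))) : C
  (k (h (m (w) (w) (t)))) : D
        (t) : C
      (k (t)) : D
        (t) : C
      (k (t)) : D
        (g) : A
      (h (g)) : C
    (m (k (t)) (k (t)) (h (g))) : A
  (h (m (k (t)) (k (t)) (h (g)))) : C
(m (k (h (m (w) (w) (t)))) (k (h (m (w) (w) (t)))) (h (m (k (t)) (k (t)) (h (g))))) : A

well-sorted; sort = A


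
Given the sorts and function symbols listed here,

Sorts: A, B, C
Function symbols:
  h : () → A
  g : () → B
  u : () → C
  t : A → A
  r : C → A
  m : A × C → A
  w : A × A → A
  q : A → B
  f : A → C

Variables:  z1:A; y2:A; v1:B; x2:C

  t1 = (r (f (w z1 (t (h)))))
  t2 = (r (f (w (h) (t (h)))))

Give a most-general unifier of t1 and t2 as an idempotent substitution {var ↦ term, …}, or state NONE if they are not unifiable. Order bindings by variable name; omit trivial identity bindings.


{z1 ↦ (h)}


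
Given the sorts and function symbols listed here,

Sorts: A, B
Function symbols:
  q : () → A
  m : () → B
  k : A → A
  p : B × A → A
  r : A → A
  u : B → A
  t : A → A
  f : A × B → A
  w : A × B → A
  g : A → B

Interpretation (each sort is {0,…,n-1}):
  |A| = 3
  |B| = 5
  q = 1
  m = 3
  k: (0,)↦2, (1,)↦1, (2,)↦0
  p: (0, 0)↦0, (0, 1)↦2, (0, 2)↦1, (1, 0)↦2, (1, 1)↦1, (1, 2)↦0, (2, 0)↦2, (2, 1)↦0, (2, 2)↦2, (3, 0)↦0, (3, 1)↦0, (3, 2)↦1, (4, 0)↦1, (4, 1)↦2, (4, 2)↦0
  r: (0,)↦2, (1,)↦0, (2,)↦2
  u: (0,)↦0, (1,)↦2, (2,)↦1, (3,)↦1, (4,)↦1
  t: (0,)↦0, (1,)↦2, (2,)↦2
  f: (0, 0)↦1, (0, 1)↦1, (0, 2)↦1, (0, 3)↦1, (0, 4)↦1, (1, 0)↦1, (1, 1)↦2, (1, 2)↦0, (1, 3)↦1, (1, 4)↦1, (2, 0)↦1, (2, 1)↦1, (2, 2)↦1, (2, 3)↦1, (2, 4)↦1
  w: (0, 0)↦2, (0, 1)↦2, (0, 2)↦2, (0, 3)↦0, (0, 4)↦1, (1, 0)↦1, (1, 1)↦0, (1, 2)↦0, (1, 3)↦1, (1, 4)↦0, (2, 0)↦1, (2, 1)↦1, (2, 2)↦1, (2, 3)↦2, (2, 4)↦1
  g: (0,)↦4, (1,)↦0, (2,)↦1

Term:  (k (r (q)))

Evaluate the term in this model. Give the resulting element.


value = 2

  q = 1
  (r (q)) = r(1,) = 0
  (k (r (q))) = k(0,) = 2


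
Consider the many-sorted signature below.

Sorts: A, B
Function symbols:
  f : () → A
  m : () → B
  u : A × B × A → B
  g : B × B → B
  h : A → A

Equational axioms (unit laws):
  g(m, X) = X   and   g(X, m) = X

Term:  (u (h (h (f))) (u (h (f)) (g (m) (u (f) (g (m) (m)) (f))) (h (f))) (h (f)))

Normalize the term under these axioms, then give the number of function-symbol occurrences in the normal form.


size = 15

1. (u (h (h (f))) (u (h (f)) (g (m) (u (f) (g (m) (m)) (f))) (h (f))) (h (f)))  →  (u (h (h (f))) (u (h (f)) (u (f) (g (m) (m)) (f)) (h (f))) (h (f)))
2. (u (h (h (f))) (u (h (f)) (u (f) (g (m) (m)) (f)) (h (f))) (h (f)))  →  (u (h (h (f))) (u (h (f)) (u (f) (m) (f)) (h (f))) (h (f)))
normal form: (u (h (h (f))) (u (h (f)) (u (f) (m) (f)) (h (f))) (h (f)))


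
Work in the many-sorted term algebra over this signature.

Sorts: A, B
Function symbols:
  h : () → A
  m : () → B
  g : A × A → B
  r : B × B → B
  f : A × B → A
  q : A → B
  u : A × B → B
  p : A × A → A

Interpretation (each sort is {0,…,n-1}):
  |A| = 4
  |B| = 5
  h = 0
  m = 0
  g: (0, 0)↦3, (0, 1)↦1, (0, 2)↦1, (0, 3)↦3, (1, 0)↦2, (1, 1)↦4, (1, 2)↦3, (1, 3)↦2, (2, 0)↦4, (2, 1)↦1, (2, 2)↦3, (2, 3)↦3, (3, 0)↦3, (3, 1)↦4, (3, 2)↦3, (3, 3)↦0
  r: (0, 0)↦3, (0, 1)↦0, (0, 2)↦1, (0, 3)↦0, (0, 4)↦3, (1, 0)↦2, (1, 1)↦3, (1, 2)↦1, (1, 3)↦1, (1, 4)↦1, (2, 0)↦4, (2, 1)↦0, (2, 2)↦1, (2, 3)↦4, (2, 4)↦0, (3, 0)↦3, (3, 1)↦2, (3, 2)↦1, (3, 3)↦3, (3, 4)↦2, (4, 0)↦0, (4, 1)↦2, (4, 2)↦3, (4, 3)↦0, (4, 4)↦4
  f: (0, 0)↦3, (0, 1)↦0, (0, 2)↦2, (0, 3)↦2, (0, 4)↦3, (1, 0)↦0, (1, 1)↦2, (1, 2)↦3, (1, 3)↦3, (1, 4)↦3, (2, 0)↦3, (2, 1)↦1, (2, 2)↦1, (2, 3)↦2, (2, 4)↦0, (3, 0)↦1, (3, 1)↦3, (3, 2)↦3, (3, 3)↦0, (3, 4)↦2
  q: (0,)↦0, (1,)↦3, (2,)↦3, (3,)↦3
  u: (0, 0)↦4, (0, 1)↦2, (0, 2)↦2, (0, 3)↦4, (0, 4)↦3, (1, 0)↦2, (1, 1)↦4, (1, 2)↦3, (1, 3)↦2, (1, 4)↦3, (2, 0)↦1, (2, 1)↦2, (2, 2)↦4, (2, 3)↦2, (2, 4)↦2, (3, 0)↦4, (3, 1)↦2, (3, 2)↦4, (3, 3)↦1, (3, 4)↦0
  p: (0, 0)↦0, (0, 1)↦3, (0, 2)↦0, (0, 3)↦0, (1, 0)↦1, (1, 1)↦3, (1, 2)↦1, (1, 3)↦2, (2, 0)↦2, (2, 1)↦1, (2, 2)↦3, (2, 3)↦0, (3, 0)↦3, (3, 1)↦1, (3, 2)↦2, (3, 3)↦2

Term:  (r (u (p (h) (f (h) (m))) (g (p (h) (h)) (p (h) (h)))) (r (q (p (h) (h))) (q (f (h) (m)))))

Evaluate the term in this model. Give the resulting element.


  h = 0
  h = 0
  m = 0
  (f (h) (m)) = f(0, 0) = 3
  (p (h) (f (h) (m))) = p(0, 3) = 0
  h = 0
  h = 0
  (p (h) (h)) = p(0, 0) = 0
  h = 0
  h = 0
  (p (h) (h)) = p(0, 0) = 0
  (g (p (h) (h)) (p (h) (h))) = g(0, 0) = 3
  (u (p (h) (f (h) (m))) (g (p (h) (h)) (p (h) (h)))) = u(0, 3) = 4
  h = 0
  h = 0
  (p (h) (h)) = p(0, 0) = 0
  (q (p (h) (h))) = q(0,) = 0
  h = 0
  m = 0
  (f (h) (m)) = f(0, 0) = 3
  (q (f (h) (m))) = q(3,) = 3
  (r (q (p (h) (h))) (q (f (h) (m)))) = r(0, 3) = 0
  (r (u (p (h) (f (h) (m))) (g (p (h) (h)) (p (h) (h)))) (r (q (p (h) (h))) (q (f (h) (m))))) = r(4, 0) = 0

value = 0
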